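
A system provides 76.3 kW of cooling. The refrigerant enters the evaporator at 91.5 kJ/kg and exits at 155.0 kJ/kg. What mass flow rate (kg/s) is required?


dh = 155.0 - 91.5 = 63.5 kJ/kg
m_dot = Q / dh = 76.3 / 63.5 = 1.2016 kg/s

1.2016


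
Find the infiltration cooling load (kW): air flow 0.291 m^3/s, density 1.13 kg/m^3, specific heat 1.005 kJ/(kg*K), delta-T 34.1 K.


Q = V_dot * rho * cp * dT
Q = 0.291 * 1.13 * 1.005 * 34.1
Q = 11.269 kW

11.269


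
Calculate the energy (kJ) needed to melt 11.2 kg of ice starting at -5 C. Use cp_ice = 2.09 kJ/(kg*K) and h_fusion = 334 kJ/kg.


Sensible heat = cp * dT = 2.09 * 5 = 10.45 kJ/kg
Total per kg = 10.45 + 334 = 344.45 kJ/kg
Q = m * total = 11.2 * 344.45
Q = 3857.8 kJ

3857.8


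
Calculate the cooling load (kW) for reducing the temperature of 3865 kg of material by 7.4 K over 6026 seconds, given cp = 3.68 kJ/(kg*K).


Q = m * cp * dT / t
Q = 3865 * 3.68 * 7.4 / 6026
Q = 17.466 kW

17.466


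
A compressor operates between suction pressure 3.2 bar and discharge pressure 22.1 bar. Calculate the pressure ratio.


PR = P_high / P_low
PR = 22.1 / 3.2
PR = 6.906

6.906


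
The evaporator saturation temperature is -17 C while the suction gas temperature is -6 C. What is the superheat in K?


Superheat = T_suction - T_evap
Superheat = -6 - (-17)
Superheat = 11 K

11


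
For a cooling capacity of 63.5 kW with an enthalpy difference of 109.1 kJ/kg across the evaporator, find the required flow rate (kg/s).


m_dot = Q / dh
m_dot = 63.5 / 109.1
m_dot = 0.582 kg/s

0.582


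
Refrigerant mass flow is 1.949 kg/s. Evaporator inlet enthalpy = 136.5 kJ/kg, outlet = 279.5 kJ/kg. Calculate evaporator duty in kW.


dh = 279.5 - 136.5 = 143.0 kJ/kg
Q_evap = m_dot * dh = 1.949 * 143.0
Q_evap = 278.71 kW

278.71


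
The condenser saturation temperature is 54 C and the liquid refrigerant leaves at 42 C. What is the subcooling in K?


Subcooling = T_cond - T_liquid
Subcooling = 54 - 42
Subcooling = 12 K

12


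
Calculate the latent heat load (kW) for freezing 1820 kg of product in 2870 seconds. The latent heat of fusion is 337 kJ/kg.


Q_lat = m * h_fg / t
Q_lat = 1820 * 337 / 2870
Q_lat = 213.71 kW

213.71


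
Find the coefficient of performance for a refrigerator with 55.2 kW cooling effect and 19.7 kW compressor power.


COP = Q_evap / W
COP = 55.2 / 19.7
COP = 2.802

2.802


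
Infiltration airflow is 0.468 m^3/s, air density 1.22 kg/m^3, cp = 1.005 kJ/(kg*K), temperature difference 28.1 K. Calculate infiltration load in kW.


Q = V_dot * rho * cp * dT
Q = 0.468 * 1.22 * 1.005 * 28.1
Q = 16.124 kW

16.124


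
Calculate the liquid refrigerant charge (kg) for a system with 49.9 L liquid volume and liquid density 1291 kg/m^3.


Charge = V * rho / 1000
Charge = 49.9 * 1291 / 1000
Charge = 64.42 kg

64.42


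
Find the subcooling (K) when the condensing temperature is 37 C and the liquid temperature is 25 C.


Subcooling = T_cond - T_liquid
Subcooling = 37 - 25
Subcooling = 12 K

12


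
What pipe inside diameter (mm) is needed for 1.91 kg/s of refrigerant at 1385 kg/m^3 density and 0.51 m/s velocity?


A = m_dot / (rho * v) = 1.91 / (1385 * 0.51) = 0.002704041906 m^2
d = sqrt(4*A/pi) * 1000
d = 58.7 mm

58.7


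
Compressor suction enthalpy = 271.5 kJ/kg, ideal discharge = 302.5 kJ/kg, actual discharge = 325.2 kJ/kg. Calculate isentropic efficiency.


dh_ideal = 302.5 - 271.5 = 31.0 kJ/kg
dh_actual = 325.2 - 271.5 = 53.7 kJ/kg
eta_s = dh_ideal / dh_actual = 31.0 / 53.7
eta_s = 0.5773

0.5773


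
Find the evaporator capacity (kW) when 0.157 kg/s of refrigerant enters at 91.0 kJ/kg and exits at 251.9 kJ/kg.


dh = 251.9 - 91.0 = 160.9 kJ/kg
Q_evap = m_dot * dh = 0.157 * 160.9
Q_evap = 25.26 kW

25.26


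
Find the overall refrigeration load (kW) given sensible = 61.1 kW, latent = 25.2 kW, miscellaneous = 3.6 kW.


Q_total = Q_s + Q_l + Q_misc
Q_total = 61.1 + 25.2 + 3.6
Q_total = 89.9 kW

89.9


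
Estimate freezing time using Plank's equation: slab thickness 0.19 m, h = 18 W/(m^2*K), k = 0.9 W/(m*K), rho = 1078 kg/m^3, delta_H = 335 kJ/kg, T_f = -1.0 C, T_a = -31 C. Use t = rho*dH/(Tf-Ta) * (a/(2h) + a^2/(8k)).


dT = -1.0 - (-31) = 30.0 K
term1 = a/(2h) = 0.19/(2*18) = 0.005277777778
term2 = a^2/(8k) = 0.19^2/(8*0.9) = 0.005013888889
t = rho*dH*1000/dT * (term1 + term2)
t = 1078*335*1000/30.0 * (0.005277777778 + 0.005013888889)
t = 123888 s

123888


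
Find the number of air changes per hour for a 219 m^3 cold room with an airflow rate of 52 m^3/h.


ACH = flow / volume
ACH = 52 / 219
ACH = 0.237

0.237


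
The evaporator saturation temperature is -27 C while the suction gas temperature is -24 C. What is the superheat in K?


Superheat = T_suction - T_evap
Superheat = -24 - (-27)
Superheat = 3 K

3


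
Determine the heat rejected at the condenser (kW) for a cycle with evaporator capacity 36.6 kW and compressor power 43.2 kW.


Q_cond = Q_evap + W
Q_cond = 36.6 + 43.2
Q_cond = 79.8 kW

79.8


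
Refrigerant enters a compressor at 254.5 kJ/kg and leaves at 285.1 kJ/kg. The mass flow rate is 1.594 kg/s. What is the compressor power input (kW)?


dh = 285.1 - 254.5 = 30.6 kJ/kg
W = m_dot * dh = 1.594 * 30.6 = 48.78 kW

48.78


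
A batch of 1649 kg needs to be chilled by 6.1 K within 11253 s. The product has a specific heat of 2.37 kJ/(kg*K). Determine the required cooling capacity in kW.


Q = m * cp * dT / t
Q = 1649 * 2.37 * 6.1 / 11253
Q = 2.119 kW

2.119


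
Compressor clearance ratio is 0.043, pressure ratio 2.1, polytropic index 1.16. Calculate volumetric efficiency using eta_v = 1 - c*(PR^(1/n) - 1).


PR^(1/n) = 2.1^(1/1.16) = 1.89572464
eta_v = 1 - 0.043 * (1.89572464 - 1)
eta_v = 0.9615

0.9615


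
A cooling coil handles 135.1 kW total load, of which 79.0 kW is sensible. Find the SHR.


SHR = Q_sensible / Q_total
SHR = 79.0 / 135.1
SHR = 0.585

0.585


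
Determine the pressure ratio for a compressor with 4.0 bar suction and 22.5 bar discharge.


PR = P_high / P_low
PR = 22.5 / 4.0
PR = 5.625

5.625


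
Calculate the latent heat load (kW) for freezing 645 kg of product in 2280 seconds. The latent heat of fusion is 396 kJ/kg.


Q_lat = m * h_fg / t
Q_lat = 645 * 396 / 2280
Q_lat = 112.03 kW

112.03


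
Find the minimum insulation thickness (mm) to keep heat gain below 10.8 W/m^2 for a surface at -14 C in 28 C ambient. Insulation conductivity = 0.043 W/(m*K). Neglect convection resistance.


dT = 28 - (-14) = 42 K
thickness = k * dT / q_max * 1000
thickness = 0.043 * 42 / 10.8 * 1000
thickness = 167.2 mm

167.2


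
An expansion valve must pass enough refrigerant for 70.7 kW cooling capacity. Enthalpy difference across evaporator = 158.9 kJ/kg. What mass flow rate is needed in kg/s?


m_dot = Q / dh
m_dot = 70.7 / 158.9
m_dot = 0.4449 kg/s

0.4449


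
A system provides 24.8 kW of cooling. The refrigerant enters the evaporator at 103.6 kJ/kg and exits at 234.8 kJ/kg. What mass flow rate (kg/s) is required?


dh = 234.8 - 103.6 = 131.2 kJ/kg
m_dot = Q / dh = 24.8 / 131.2 = 0.189 kg/s

0.189


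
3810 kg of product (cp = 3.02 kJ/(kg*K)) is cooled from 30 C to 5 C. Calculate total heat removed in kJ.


dT = 30 - (5) = 25 K
Q = m * cp * dT = 3810 * 3.02 * 25
Q = 287655 kJ

287655


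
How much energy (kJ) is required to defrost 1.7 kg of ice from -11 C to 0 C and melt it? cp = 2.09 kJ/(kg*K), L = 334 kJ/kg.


Sensible heat = cp * dT = 2.09 * 11 = 22.99 kJ/kg
Total per kg = 22.99 + 334 = 356.99 kJ/kg
Q = m * total = 1.7 * 356.99
Q = 606.9 kJ

606.9


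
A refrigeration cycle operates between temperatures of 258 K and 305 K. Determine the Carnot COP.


dT = 305 - 258 = 47 K
COP_carnot = T_cold / dT = 258 / 47
COP_carnot = 5.489

5.489


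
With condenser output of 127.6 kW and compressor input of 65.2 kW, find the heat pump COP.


COP_hp = Q_cond / W
COP_hp = 127.6 / 65.2
COP_hp = 1.957

1.957


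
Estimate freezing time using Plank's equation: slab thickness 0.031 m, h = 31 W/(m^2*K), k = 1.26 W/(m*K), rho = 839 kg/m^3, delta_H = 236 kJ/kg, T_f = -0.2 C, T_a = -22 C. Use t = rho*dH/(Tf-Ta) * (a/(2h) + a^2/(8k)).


dT = -0.2 - (-22) = 21.8 K
term1 = a/(2h) = 0.031/(2*31) = 0.0005
term2 = a^2/(8k) = 0.031^2/(8*1.26) = 0.00009533730159
t = rho*dH*1000/dT * (term1 + term2)
t = 839*236*1000/21.8 * (0.0005 + 0.00009533730159)
t = 5407 s

5407


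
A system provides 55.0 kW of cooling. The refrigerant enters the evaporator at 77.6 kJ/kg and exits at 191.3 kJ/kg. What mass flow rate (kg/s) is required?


dh = 191.3 - 77.6 = 113.7 kJ/kg
m_dot = Q / dh = 55.0 / 113.7 = 0.4837 kg/s

0.4837


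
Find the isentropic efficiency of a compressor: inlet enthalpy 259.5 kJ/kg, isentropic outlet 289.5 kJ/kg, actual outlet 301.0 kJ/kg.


dh_ideal = 289.5 - 259.5 = 30.0 kJ/kg
dh_actual = 301.0 - 259.5 = 41.5 kJ/kg
eta_s = dh_ideal / dh_actual = 30.0 / 41.5
eta_s = 0.7229

0.7229


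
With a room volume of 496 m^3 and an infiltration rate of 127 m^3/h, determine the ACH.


ACH = flow / volume
ACH = 127 / 496
ACH = 0.256

0.256


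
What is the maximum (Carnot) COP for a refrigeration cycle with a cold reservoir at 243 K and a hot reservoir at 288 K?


dT = 288 - 243 = 45 K
COP_carnot = T_cold / dT = 243 / 45
COP_carnot = 5.4

5.4


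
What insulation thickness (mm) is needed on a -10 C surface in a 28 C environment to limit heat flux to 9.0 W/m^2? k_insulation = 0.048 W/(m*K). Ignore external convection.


dT = 28 - (-10) = 38 K
thickness = k * dT / q_max * 1000
thickness = 0.048 * 38 / 9.0 * 1000
thickness = 202.7 mm

202.7


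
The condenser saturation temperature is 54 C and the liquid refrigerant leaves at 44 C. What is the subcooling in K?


Subcooling = T_cond - T_liquid
Subcooling = 54 - 44
Subcooling = 10 K

10


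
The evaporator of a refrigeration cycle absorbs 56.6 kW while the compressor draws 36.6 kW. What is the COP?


COP = Q_evap / W
COP = 56.6 / 36.6
COP = 1.546

1.546


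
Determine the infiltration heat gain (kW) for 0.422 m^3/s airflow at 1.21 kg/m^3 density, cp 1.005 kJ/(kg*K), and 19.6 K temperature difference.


Q = V_dot * rho * cp * dT
Q = 0.422 * 1.21 * 1.005 * 19.6
Q = 10.058 kW

10.058


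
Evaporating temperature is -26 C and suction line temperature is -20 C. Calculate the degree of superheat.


Superheat = T_suction - T_evap
Superheat = -20 - (-26)
Superheat = 6 K

6


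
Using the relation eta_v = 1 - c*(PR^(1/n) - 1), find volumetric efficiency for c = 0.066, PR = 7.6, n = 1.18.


PR^(1/n) = 7.6^(1/1.18) = 5.57766205
eta_v = 1 - 0.066 * (5.57766205 - 1)
eta_v = 0.6979

0.6979


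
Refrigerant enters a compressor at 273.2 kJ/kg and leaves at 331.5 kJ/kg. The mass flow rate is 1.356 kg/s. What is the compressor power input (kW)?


dh = 331.5 - 273.2 = 58.3 kJ/kg
W = m_dot * dh = 1.356 * 58.3 = 79.05 kW

79.05


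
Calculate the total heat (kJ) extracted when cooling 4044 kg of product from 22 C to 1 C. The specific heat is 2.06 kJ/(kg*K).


dT = 22 - (1) = 21 K
Q = m * cp * dT = 4044 * 2.06 * 21
Q = 174943 kJ

174943


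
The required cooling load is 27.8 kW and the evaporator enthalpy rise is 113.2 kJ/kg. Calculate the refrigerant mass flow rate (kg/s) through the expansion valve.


m_dot = Q / dh
m_dot = 27.8 / 113.2
m_dot = 0.2456 kg/s

0.2456


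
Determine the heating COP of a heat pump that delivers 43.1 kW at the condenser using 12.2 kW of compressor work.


COP_hp = Q_cond / W
COP_hp = 43.1 / 12.2
COP_hp = 3.533

3.533


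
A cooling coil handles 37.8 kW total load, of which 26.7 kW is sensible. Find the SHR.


SHR = Q_sensible / Q_total
SHR = 26.7 / 37.8
SHR = 0.706

0.706


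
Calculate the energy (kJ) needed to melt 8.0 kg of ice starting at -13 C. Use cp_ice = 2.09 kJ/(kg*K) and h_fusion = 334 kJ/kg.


Sensible heat = cp * dT = 2.09 * 13 = 27.17 kJ/kg
Total per kg = 27.17 + 334 = 361.17 kJ/kg
Q = m * total = 8.0 * 361.17
Q = 2889.4 kJ

2889.4


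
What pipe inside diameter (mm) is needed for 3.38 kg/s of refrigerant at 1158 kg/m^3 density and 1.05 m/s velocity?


A = m_dot / (rho * v) = 3.38 / (1158 * 1.05) = 0.002779833868 m^2
d = sqrt(4*A/pi) * 1000
d = 59.5 mm

59.5


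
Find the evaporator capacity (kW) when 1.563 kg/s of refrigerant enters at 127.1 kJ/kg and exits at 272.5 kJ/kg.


dh = 272.5 - 127.1 = 145.4 kJ/kg
Q_evap = m_dot * dh = 1.563 * 145.4
Q_evap = 227.26 kW

227.26


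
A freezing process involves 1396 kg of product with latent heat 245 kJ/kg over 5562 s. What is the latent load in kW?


Q_lat = m * h_fg / t
Q_lat = 1396 * 245 / 5562
Q_lat = 61.49 kW

61.49


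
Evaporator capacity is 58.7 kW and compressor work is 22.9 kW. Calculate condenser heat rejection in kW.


Q_cond = Q_evap + W
Q_cond = 58.7 + 22.9
Q_cond = 81.6 kW

81.6


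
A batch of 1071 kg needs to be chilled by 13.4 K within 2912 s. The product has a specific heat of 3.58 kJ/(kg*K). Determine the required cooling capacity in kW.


Q = m * cp * dT / t
Q = 1071 * 3.58 * 13.4 / 2912
Q = 17.644 kW

17.644


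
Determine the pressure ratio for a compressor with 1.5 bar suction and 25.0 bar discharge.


PR = P_high / P_low
PR = 25.0 / 1.5
PR = 16.667

16.667


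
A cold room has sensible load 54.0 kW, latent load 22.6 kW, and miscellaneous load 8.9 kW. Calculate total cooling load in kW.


Q_total = Q_s + Q_l + Q_misc
Q_total = 54.0 + 22.6 + 8.9
Q_total = 85.5 kW

85.5


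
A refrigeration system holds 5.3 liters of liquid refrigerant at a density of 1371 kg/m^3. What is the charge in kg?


Charge = V * rho / 1000
Charge = 5.3 * 1371 / 1000
Charge = 7.27 kg

7.27


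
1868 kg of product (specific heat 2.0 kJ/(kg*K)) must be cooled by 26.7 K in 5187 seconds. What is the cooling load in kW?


Q = m * cp * dT / t
Q = 1868 * 2.0 * 26.7 / 5187
Q = 19.231 kW

19.231


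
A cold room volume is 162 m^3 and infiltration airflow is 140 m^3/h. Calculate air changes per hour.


ACH = flow / volume
ACH = 140 / 162
ACH = 0.864

0.864


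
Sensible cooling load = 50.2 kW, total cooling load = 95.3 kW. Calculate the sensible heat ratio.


SHR = Q_sensible / Q_total
SHR = 50.2 / 95.3
SHR = 0.527

0.527


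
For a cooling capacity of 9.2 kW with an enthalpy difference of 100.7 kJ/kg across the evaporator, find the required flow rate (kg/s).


m_dot = Q / dh
m_dot = 9.2 / 100.7
m_dot = 0.0914 kg/s

0.0914


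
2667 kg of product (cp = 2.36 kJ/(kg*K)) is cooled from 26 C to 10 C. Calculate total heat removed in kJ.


dT = 26 - (10) = 16 K
Q = m * cp * dT = 2667 * 2.36 * 16
Q = 100706 kJ

100706


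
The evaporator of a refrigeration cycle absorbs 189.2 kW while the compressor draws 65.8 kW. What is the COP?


COP = Q_evap / W
COP = 189.2 / 65.8
COP = 2.875

2.875


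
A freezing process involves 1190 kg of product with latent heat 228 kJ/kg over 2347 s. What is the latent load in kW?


Q_lat = m * h_fg / t
Q_lat = 1190 * 228 / 2347
Q_lat = 115.6 kW

115.6


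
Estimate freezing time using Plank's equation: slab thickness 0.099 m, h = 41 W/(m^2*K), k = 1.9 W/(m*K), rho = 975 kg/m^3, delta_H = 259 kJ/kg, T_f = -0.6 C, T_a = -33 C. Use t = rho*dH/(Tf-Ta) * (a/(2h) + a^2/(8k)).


dT = -0.6 - (-33) = 32.4 K
term1 = a/(2h) = 0.099/(2*41) = 0.001207317073
term2 = a^2/(8k) = 0.099^2/(8*1.9) = 0.0006448026316
t = rho*dH*1000/dT * (term1 + term2)
t = 975*259*1000/32.4 * (0.001207317073 + 0.0006448026316)
t = 14435 s

14435


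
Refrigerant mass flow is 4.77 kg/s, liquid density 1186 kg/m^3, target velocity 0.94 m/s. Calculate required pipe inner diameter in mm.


A = m_dot / (rho * v) = 4.77 / (1186 * 0.94) = 0.004278640881 m^2
d = sqrt(4*A/pi) * 1000
d = 73.8 mm

73.8


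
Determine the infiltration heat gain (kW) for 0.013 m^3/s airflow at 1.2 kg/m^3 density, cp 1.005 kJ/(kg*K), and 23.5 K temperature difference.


Q = V_dot * rho * cp * dT
Q = 0.013 * 1.2 * 1.005 * 23.5
Q = 0.368 kW

0.368


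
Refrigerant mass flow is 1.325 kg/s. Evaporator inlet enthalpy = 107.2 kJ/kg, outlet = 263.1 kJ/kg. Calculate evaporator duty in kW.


dh = 263.1 - 107.2 = 155.9 kJ/kg
Q_evap = m_dot * dh = 1.325 * 155.9
Q_evap = 206.57 kW

206.57


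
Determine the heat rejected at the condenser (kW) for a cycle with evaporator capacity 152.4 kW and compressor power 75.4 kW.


Q_cond = Q_evap + W
Q_cond = 152.4 + 75.4
Q_cond = 227.8 kW

227.8


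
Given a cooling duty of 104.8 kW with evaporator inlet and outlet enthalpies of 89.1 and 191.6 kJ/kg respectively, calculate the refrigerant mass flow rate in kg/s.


dh = 191.6 - 89.1 = 102.5 kJ/kg
m_dot = Q / dh = 104.8 / 102.5 = 1.0224 kg/s

1.0224


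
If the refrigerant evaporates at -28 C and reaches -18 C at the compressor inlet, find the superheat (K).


Superheat = T_suction - T_evap
Superheat = -18 - (-28)
Superheat = 10 K

10


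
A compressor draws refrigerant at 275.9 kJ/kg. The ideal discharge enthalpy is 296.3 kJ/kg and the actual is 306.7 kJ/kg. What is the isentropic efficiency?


dh_ideal = 296.3 - 275.9 = 20.4 kJ/kg
dh_actual = 306.7 - 275.9 = 30.8 kJ/kg
eta_s = dh_ideal / dh_actual = 20.4 / 30.8
eta_s = 0.6623

0.6623


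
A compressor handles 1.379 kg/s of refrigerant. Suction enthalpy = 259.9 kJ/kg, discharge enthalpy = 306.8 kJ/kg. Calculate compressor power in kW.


dh = 306.8 - 259.9 = 46.9 kJ/kg
W = m_dot * dh = 1.379 * 46.9 = 64.68 kW

64.68


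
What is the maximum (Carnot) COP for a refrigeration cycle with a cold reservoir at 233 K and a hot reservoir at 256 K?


dT = 256 - 233 = 23 K
COP_carnot = T_cold / dT = 233 / 23
COP_carnot = 10.13

10.13


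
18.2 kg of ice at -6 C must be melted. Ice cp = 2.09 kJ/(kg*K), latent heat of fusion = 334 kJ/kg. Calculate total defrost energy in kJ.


Sensible heat = cp * dT = 2.09 * 6 = 12.54 kJ/kg
Total per kg = 12.54 + 334 = 346.54 kJ/kg
Q = m * total = 18.2 * 346.54
Q = 6307.0 kJ

6307.0


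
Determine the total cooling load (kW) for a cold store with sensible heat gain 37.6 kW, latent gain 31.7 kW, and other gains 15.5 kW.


Q_total = Q_s + Q_l + Q_misc
Q_total = 37.6 + 31.7 + 15.5
Q_total = 84.8 kW

84.8


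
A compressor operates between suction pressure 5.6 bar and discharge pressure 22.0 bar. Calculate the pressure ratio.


PR = P_high / P_low
PR = 22.0 / 5.6
PR = 3.929

3.929


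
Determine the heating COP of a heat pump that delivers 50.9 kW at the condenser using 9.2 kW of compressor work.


COP_hp = Q_cond / W
COP_hp = 50.9 / 9.2
COP_hp = 5.533

5.533


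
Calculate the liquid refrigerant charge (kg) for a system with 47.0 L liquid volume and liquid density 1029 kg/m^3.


Charge = V * rho / 1000
Charge = 47.0 * 1029 / 1000
Charge = 48.36 kg

48.36


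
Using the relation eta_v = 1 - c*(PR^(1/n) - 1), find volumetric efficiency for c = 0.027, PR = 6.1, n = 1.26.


PR^(1/n) = 6.1^(1/1.26) = 4.20027424
eta_v = 1 - 0.027 * (4.20027424 - 1)
eta_v = 0.9136

0.9136


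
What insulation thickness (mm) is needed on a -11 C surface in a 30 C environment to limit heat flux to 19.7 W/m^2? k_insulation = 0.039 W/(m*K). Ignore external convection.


dT = 30 - (-11) = 41 K
thickness = k * dT / q_max * 1000
thickness = 0.039 * 41 / 19.7 * 1000
thickness = 81.2 mm

81.2


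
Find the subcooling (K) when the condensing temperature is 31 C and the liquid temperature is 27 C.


Subcooling = T_cond - T_liquid
Subcooling = 31 - 27
Subcooling = 4 K

4


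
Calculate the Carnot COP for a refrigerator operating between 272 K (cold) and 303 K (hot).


dT = 303 - 272 = 31 K
COP_carnot = T_cold / dT = 272 / 31
COP_carnot = 8.774

8.774


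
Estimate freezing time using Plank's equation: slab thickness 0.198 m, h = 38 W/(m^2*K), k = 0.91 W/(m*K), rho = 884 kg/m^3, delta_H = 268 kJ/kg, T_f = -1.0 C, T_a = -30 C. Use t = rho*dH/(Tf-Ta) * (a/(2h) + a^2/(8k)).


dT = -1.0 - (-30) = 29.0 K
term1 = a/(2h) = 0.198/(2*38) = 0.002605263158
term2 = a^2/(8k) = 0.198^2/(8*0.91) = 0.005385164835
t = rho*dH*1000/dT * (term1 + term2)
t = 884*268*1000/29.0 * (0.002605263158 + 0.005385164835)
t = 65277 s

65277


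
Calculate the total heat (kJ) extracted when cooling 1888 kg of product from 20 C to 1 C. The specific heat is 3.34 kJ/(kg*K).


dT = 20 - (1) = 19 K
Q = m * cp * dT = 1888 * 3.34 * 19
Q = 119812 kJ

119812


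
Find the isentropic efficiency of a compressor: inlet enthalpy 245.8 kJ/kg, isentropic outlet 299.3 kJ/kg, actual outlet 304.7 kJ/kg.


dh_ideal = 299.3 - 245.8 = 53.5 kJ/kg
dh_actual = 304.7 - 245.8 = 58.9 kJ/kg
eta_s = dh_ideal / dh_actual = 53.5 / 58.9
eta_s = 0.9083

0.9083


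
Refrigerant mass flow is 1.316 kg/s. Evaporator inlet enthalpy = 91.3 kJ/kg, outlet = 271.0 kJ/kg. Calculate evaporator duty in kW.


dh = 271.0 - 91.3 = 179.7 kJ/kg
Q_evap = m_dot * dh = 1.316 * 179.7
Q_evap = 236.49 kW

236.49


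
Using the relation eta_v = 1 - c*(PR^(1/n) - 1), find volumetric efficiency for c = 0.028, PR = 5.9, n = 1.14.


PR^(1/n) = 5.9^(1/1.14) = 4.7444511
eta_v = 1 - 0.028 * (4.7444511 - 1)
eta_v = 0.8952

0.8952


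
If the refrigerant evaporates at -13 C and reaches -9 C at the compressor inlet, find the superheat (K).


Superheat = T_suction - T_evap
Superheat = -9 - (-13)
Superheat = 4 K

4


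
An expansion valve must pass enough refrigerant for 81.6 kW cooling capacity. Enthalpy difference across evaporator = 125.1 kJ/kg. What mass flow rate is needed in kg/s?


m_dot = Q / dh
m_dot = 81.6 / 125.1
m_dot = 0.6523 kg/s

0.6523


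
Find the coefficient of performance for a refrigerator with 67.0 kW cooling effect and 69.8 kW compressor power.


COP = Q_evap / W
COP = 67.0 / 69.8
COP = 0.96

0.96


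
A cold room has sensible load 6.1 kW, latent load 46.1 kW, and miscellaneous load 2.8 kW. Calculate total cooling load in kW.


Q_total = Q_s + Q_l + Q_misc
Q_total = 6.1 + 46.1 + 2.8
Q_total = 55.0 kW

55.0


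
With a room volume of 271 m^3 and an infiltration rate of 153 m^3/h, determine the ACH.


ACH = flow / volume
ACH = 153 / 271
ACH = 0.565

0.565


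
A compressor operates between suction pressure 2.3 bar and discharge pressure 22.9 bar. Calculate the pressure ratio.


PR = P_high / P_low
PR = 22.9 / 2.3
PR = 9.957

9.957


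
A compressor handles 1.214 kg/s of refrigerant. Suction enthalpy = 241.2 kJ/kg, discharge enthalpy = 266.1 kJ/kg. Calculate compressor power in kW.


dh = 266.1 - 241.2 = 24.9 kJ/kg
W = m_dot * dh = 1.214 * 24.9 = 30.23 kW

30.23


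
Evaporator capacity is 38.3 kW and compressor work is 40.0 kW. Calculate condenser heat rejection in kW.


Q_cond = Q_evap + W
Q_cond = 38.3 + 40.0
Q_cond = 78.3 kW

78.3


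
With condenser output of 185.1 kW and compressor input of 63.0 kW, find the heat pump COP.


COP_hp = Q_cond / W
COP_hp = 185.1 / 63.0
COP_hp = 2.938

2.938


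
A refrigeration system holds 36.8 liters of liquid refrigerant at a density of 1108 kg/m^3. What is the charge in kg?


Charge = V * rho / 1000
Charge = 36.8 * 1108 / 1000
Charge = 40.77 kg

40.77


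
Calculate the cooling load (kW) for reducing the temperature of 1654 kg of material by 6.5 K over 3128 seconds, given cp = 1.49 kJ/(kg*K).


Q = m * cp * dT / t
Q = 1654 * 1.49 * 6.5 / 3128
Q = 5.121 kW

5.121


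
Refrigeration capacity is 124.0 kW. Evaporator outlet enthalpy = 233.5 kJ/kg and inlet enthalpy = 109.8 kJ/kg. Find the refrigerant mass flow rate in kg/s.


dh = 233.5 - 109.8 = 123.7 kJ/kg
m_dot = Q / dh = 124.0 / 123.7 = 1.0024 kg/s

1.0024


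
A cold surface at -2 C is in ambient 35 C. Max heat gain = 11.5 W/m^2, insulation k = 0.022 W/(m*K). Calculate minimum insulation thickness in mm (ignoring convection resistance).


dT = 35 - (-2) = 37 K
thickness = k * dT / q_max * 1000
thickness = 0.022 * 37 / 11.5 * 1000
thickness = 70.8 mm

70.8


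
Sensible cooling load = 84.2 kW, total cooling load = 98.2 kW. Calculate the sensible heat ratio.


SHR = Q_sensible / Q_total
SHR = 84.2 / 98.2
SHR = 0.857

0.857


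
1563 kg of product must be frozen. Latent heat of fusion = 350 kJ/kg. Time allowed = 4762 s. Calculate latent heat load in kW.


Q_lat = m * h_fg / t
Q_lat = 1563 * 350 / 4762
Q_lat = 114.88 kW

114.88


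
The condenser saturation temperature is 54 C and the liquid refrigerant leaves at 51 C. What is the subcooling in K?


Subcooling = T_cond - T_liquid
Subcooling = 54 - 51
Subcooling = 3 K

3


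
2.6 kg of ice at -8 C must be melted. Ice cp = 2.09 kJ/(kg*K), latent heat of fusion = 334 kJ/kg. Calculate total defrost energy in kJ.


Sensible heat = cp * dT = 2.09 * 8 = 16.72 kJ/kg
Total per kg = 16.72 + 334 = 350.72 kJ/kg
Q = m * total = 2.6 * 350.72
Q = 911.9 kJ

911.9


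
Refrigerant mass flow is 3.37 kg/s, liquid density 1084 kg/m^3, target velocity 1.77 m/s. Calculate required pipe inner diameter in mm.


A = m_dot / (rho * v) = 3.37 / (1084 * 1.77) = 0.001756415869 m^2
d = sqrt(4*A/pi) * 1000
d = 47.3 mm

47.3


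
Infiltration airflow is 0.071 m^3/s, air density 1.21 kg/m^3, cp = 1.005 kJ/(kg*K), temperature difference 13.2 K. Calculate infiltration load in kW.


Q = V_dot * rho * cp * dT
Q = 0.071 * 1.21 * 1.005 * 13.2
Q = 1.14 kW

1.14


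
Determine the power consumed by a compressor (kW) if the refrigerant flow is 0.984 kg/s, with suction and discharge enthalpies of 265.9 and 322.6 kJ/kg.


dh = 322.6 - 265.9 = 56.7 kJ/kg
W = m_dot * dh = 0.984 * 56.7 = 55.79 kW

55.79


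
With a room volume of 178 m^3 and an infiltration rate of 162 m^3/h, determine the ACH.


ACH = flow / volume
ACH = 162 / 178
ACH = 0.91

0.91


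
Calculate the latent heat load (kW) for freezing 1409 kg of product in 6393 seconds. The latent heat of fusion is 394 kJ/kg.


Q_lat = m * h_fg / t
Q_lat = 1409 * 394 / 6393
Q_lat = 86.84 kW

86.84


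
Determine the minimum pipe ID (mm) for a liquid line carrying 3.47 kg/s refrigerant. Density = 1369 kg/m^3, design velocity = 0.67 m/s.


A = m_dot / (rho * v) = 3.47 / (1369 * 0.67) = 0.00378312964 m^2
d = sqrt(4*A/pi) * 1000
d = 69.4 mm

69.4


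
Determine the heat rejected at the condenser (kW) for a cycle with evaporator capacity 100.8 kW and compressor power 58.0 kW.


Q_cond = Q_evap + W
Q_cond = 100.8 + 58.0
Q_cond = 158.8 kW

158.8


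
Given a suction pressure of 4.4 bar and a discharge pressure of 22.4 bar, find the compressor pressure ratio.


PR = P_high / P_low
PR = 22.4 / 4.4
PR = 5.091

5.091


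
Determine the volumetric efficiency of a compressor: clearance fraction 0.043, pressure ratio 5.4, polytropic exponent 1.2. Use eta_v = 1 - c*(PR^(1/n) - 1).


PR^(1/n) = 5.4^(1/1.2) = 4.07688192
eta_v = 1 - 0.043 * (4.07688192 - 1)
eta_v = 0.8677

0.8677


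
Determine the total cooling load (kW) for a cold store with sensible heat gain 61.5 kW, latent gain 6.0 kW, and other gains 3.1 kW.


Q_total = Q_s + Q_l + Q_misc
Q_total = 61.5 + 6.0 + 3.1
Q_total = 70.6 kW

70.6


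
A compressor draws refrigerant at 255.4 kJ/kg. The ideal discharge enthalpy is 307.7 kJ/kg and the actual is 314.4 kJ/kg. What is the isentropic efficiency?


dh_ideal = 307.7 - 255.4 = 52.3 kJ/kg
dh_actual = 314.4 - 255.4 = 59.0 kJ/kg
eta_s = dh_ideal / dh_actual = 52.3 / 59.0
eta_s = 0.8864

0.8864


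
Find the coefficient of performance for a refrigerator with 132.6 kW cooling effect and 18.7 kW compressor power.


COP = Q_evap / W
COP = 132.6 / 18.7
COP = 7.091

7.091


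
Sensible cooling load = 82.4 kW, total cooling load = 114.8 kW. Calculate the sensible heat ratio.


SHR = Q_sensible / Q_total
SHR = 82.4 / 114.8
SHR = 0.718

0.718


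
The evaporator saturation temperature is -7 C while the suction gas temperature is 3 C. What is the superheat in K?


Superheat = T_suction - T_evap
Superheat = 3 - (-7)
Superheat = 10 K

10


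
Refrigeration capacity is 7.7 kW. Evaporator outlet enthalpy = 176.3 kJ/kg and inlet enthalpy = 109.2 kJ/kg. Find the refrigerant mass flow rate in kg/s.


dh = 176.3 - 109.2 = 67.1 kJ/kg
m_dot = Q / dh = 7.7 / 67.1 = 0.1148 kg/s

0.1148


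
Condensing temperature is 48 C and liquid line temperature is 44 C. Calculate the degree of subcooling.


Subcooling = T_cond - T_liquid
Subcooling = 48 - 44
Subcooling = 4 K

4


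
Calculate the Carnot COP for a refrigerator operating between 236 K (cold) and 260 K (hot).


dT = 260 - 236 = 24 K
COP_carnot = T_cold / dT = 236 / 24
COP_carnot = 9.833

9.833


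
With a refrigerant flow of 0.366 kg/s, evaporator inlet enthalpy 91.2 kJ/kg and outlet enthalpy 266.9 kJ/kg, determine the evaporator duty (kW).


dh = 266.9 - 91.2 = 175.7 kJ/kg
Q_evap = m_dot * dh = 0.366 * 175.7
Q_evap = 64.31 kW

64.31


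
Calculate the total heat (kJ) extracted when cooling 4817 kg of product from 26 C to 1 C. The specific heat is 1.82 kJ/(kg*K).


dT = 26 - (1) = 25 K
Q = m * cp * dT = 4817 * 1.82 * 25
Q = 219174 kJ

219174


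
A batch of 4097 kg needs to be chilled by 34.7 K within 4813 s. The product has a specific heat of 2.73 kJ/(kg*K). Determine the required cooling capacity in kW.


Q = m * cp * dT / t
Q = 4097 * 2.73 * 34.7 / 4813
Q = 80.638 kW

80.638


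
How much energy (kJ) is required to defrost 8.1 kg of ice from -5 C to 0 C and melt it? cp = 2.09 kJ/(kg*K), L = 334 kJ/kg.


Sensible heat = cp * dT = 2.09 * 5 = 10.45 kJ/kg
Total per kg = 10.45 + 334 = 344.45 kJ/kg
Q = m * total = 8.1 * 344.45
Q = 2790.0 kJ

2790.0


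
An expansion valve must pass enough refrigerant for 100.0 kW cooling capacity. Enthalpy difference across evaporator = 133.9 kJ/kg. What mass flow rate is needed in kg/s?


m_dot = Q / dh
m_dot = 100.0 / 133.9
m_dot = 0.7468 kg/s

0.7468


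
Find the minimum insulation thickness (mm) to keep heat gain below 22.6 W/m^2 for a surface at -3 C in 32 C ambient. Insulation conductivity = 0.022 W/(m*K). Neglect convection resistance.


dT = 32 - (-3) = 35 K
thickness = k * dT / q_max * 1000
thickness = 0.022 * 35 / 22.6 * 1000
thickness = 34.1 mm

34.1


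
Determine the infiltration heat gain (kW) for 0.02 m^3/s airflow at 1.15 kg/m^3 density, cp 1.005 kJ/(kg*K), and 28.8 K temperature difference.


Q = V_dot * rho * cp * dT
Q = 0.02 * 1.15 * 1.005 * 28.8
Q = 0.666 kW

0.666


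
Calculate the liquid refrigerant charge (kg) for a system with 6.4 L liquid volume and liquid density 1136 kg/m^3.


Charge = V * rho / 1000
Charge = 6.4 * 1136 / 1000
Charge = 7.27 kg

7.27


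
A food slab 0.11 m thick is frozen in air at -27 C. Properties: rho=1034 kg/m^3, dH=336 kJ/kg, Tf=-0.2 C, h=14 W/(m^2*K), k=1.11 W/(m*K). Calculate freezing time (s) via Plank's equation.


dT = -0.2 - (-27) = 26.8 K
term1 = a/(2h) = 0.11/(2*14) = 0.003928571429
term2 = a^2/(8k) = 0.11^2/(8*1.11) = 0.001362612613
t = rho*dH*1000/dT * (term1 + term2)
t = 1034*336*1000/26.8 * (0.003928571429 + 0.001362612613)
t = 68593 s

68593


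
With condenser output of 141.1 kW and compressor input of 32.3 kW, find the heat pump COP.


COP_hp = Q_cond / W
COP_hp = 141.1 / 32.3
COP_hp = 4.368

4.368


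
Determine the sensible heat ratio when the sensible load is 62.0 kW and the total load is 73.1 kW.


SHR = Q_sensible / Q_total
SHR = 62.0 / 73.1
SHR = 0.848

0.848


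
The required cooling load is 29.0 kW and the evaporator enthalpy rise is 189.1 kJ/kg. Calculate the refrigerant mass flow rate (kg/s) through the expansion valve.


m_dot = Q / dh
m_dot = 29.0 / 189.1
m_dot = 0.1534 kg/s

0.1534


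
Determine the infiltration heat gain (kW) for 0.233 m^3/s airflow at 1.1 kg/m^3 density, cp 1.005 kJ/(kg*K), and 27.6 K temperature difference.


Q = V_dot * rho * cp * dT
Q = 0.233 * 1.1 * 1.005 * 27.6
Q = 7.109 kW

7.109


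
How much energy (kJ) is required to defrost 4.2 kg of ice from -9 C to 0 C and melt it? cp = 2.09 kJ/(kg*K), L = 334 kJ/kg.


Sensible heat = cp * dT = 2.09 * 9 = 18.81 kJ/kg
Total per kg = 18.81 + 334 = 352.81 kJ/kg
Q = m * total = 4.2 * 352.81
Q = 1481.8 kJ

1481.8


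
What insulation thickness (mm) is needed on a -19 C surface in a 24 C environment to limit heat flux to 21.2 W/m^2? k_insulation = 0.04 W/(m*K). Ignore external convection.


dT = 24 - (-19) = 43 K
thickness = k * dT / q_max * 1000
thickness = 0.04 * 43 / 21.2 * 1000
thickness = 81.1 mm

81.1


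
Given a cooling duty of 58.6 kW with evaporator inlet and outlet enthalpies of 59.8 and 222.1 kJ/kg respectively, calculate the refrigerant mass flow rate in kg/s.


dh = 222.1 - 59.8 = 162.3 kJ/kg
m_dot = Q / dh = 58.6 / 162.3 = 0.3611 kg/s

0.3611


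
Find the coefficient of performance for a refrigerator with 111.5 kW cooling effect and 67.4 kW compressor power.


COP = Q_evap / W
COP = 111.5 / 67.4
COP = 1.654

1.654


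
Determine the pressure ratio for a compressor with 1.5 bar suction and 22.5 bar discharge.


PR = P_high / P_low
PR = 22.5 / 1.5
PR = 15.0

15.0


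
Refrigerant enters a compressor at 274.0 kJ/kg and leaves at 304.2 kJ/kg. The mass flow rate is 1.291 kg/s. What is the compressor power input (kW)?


dh = 304.2 - 274.0 = 30.2 kJ/kg
W = m_dot * dh = 1.291 * 30.2 = 38.99 kW

38.99


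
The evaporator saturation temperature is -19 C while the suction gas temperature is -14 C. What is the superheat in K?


Superheat = T_suction - T_evap
Superheat = -14 - (-19)
Superheat = 5 K

5


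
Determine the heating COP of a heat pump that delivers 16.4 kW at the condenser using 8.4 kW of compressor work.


COP_hp = Q_cond / W
COP_hp = 16.4 / 8.4
COP_hp = 1.952

1.952


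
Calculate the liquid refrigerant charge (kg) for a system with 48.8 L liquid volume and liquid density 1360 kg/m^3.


Charge = V * rho / 1000
Charge = 48.8 * 1360 / 1000
Charge = 66.37 kg

66.37


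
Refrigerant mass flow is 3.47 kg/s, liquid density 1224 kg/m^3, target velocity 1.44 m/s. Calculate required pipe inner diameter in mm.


A = m_dot / (rho * v) = 3.47 / (1224 * 1.44) = 0.001968727306 m^2
d = sqrt(4*A/pi) * 1000
d = 50.1 mm

50.1


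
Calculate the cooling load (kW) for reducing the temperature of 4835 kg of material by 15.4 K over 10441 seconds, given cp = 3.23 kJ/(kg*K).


Q = m * cp * dT / t
Q = 4835 * 3.23 * 15.4 / 10441
Q = 23.034 kW

23.034


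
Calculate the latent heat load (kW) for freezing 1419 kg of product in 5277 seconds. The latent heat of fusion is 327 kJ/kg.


Q_lat = m * h_fg / t
Q_lat = 1419 * 327 / 5277
Q_lat = 87.93 kW

87.93


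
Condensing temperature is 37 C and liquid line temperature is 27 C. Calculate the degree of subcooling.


Subcooling = T_cond - T_liquid
Subcooling = 37 - 27
Subcooling = 10 K

10


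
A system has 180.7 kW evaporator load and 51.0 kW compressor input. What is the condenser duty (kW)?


Q_cond = Q_evap + W
Q_cond = 180.7 + 51.0
Q_cond = 231.7 kW

231.7


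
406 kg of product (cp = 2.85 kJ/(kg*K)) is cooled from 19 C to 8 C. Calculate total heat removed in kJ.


dT = 19 - (8) = 11 K
Q = m * cp * dT = 406 * 2.85 * 11
Q = 12728 kJ

12728


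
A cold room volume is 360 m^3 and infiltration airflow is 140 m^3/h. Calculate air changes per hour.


ACH = flow / volume
ACH = 140 / 360
ACH = 0.389

0.389


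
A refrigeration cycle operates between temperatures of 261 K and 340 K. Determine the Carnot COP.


dT = 340 - 261 = 79 K
COP_carnot = T_cold / dT = 261 / 79
COP_carnot = 3.304

3.304


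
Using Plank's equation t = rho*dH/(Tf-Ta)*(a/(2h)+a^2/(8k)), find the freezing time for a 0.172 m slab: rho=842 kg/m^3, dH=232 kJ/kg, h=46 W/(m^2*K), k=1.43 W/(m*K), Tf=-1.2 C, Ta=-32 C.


dT = -1.2 - (-32) = 30.8 K
term1 = a/(2h) = 0.172/(2*46) = 0.001869565217
term2 = a^2/(8k) = 0.172^2/(8*1.43) = 0.002586013986
t = rho*dH*1000/dT * (term1 + term2)
t = 842*232*1000/30.8 * (0.001869565217 + 0.002586013986)
t = 28259 s

28259


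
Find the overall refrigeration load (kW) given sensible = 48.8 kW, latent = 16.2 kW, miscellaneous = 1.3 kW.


Q_total = Q_s + Q_l + Q_misc
Q_total = 48.8 + 16.2 + 1.3
Q_total = 66.3 kW

66.3


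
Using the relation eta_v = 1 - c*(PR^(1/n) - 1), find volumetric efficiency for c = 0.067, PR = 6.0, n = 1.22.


PR^(1/n) = 6.0^(1/1.22) = 4.34339067
eta_v = 1 - 0.067 * (4.34339067 - 1)
eta_v = 0.776

0.776


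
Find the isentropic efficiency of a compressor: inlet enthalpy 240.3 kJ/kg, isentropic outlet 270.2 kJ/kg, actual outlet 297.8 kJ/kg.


dh_ideal = 270.2 - 240.3 = 29.9 kJ/kg
dh_actual = 297.8 - 240.3 = 57.5 kJ/kg
eta_s = dh_ideal / dh_actual = 29.9 / 57.5
eta_s = 0.52

0.52


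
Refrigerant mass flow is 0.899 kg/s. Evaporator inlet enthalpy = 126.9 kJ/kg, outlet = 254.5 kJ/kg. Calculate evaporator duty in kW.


dh = 254.5 - 126.9 = 127.6 kJ/kg
Q_evap = m_dot * dh = 0.899 * 127.6
Q_evap = 114.71 kW

114.71


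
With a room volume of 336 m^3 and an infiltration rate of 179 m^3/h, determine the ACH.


ACH = flow / volume
ACH = 179 / 336
ACH = 0.533

0.533


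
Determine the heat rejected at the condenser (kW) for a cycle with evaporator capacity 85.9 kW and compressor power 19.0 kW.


Q_cond = Q_evap + W
Q_cond = 85.9 + 19.0
Q_cond = 104.9 kW

104.9


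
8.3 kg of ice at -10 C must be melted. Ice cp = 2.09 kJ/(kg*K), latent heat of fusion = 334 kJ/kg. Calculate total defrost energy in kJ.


Sensible heat = cp * dT = 2.09 * 10 = 20.9 kJ/kg
Total per kg = 20.9 + 334 = 354.9 kJ/kg
Q = m * total = 8.3 * 354.9
Q = 2945.7 kJ

2945.7


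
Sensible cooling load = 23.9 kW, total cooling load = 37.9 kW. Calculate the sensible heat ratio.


SHR = Q_sensible / Q_total
SHR = 23.9 / 37.9
SHR = 0.631

0.631


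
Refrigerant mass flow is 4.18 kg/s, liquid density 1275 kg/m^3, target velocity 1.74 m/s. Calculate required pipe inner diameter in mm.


A = m_dot / (rho * v) = 4.18 / (1275 * 1.74) = 0.001884155961 m^2
d = sqrt(4*A/pi) * 1000
d = 49.0 mm

49.0


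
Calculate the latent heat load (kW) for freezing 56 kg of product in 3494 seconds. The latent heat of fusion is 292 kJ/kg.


Q_lat = m * h_fg / t
Q_lat = 56 * 292 / 3494
Q_lat = 4.68 kW

4.68


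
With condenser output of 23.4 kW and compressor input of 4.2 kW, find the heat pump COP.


COP_hp = Q_cond / W
COP_hp = 23.4 / 4.2
COP_hp = 5.571

5.571


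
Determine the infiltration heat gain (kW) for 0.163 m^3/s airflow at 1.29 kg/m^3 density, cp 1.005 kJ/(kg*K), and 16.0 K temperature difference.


Q = V_dot * rho * cp * dT
Q = 0.163 * 1.29 * 1.005 * 16.0
Q = 3.381 kW

3.381


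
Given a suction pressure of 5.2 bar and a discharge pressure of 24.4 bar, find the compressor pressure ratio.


PR = P_high / P_low
PR = 24.4 / 5.2
PR = 4.692

4.692


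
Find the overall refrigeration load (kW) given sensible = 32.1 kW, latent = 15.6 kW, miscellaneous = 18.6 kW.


Q_total = Q_s + Q_l + Q_misc
Q_total = 32.1 + 15.6 + 18.6
Q_total = 66.3 kW

66.3


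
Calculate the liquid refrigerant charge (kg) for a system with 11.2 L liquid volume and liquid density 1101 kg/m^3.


Charge = V * rho / 1000
Charge = 11.2 * 1101 / 1000
Charge = 12.33 kg

12.33


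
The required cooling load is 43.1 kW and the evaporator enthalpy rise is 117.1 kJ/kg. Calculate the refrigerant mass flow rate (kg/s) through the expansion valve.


m_dot = Q / dh
m_dot = 43.1 / 117.1
m_dot = 0.3681 kg/s

0.3681


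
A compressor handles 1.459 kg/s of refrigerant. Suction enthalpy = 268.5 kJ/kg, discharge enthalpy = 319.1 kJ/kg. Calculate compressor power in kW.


dh = 319.1 - 268.5 = 50.6 kJ/kg
W = m_dot * dh = 1.459 * 50.6 = 73.83 kW

73.83


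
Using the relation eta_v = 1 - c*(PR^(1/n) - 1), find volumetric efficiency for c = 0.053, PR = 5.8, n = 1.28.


PR^(1/n) = 5.8^(1/1.28) = 3.94846343
eta_v = 1 - 0.053 * (3.94846343 - 1)
eta_v = 0.8437

0.8437
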